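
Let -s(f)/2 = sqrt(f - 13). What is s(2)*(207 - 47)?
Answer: -320*I*sqrt(11) ≈ -1061.3*I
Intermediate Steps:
s(f) = -2*sqrt(-13 + f) (s(f) = -2*sqrt(f - 13) = -2*sqrt(-13 + f))
s(2)*(207 - 47) = (-2*sqrt(-13 + 2))*(207 - 47) = -2*I*sqrt(11)*160 = -320*I*sqrt(11)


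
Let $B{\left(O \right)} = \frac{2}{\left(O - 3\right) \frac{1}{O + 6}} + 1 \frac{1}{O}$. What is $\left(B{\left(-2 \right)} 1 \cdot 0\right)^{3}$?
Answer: $0$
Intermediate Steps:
$B{\left(O \right)} = \frac{1}{O} + \frac{2 \left(6 + O\right)}{-3 + O}$ ($B{\left(O \right)} = \frac{2}{\left(-3 + O\right) \frac{1}{6 + O}} + \frac{1}{O} = \frac{2}{\frac{1}{6 + O} \left(-3 + O\right)} + \frac{1}{O} = 2 \frac{6 + O}{-3 + O} + \frac{1}{O} = \frac{2 \left(6 + O\right)}{-3 + O} + \frac{1}{O} = \frac{1}{O} + \frac{2 \left(6 + O\right)}{-3 + O}$)
$\left(B{\left(-2 \right)} 1 \cdot 0\right)^{3} = \left(\frac{-3 + 2 \left(-2\right)^{2} + 13 \left(-2\right)}{\left(-2\right) \left(-3 - 2\right)} 1 \cdot 0\right)^{3} = \left(- \frac{-3 + 2 \cdot 4 - 26}{2 \left(-5\right)} 0\right)^{3} = \left(\left(- \frac{1}{2}\right) \left(- \frac{1}{5}\right) \left(-3 + 8 - 26\right) 0\right)^{3} = \left(\left(- \frac{1}{2}\right) \left(- \frac{1}{5}\right) \left(-21\right) 0\right)^{3} = \left(\left(- \frac{21}{10}\right) 0\right)^{3} = 0^{3} = 0$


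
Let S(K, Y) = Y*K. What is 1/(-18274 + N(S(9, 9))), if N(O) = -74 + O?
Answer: -1/18267 ≈ -5.4744e-5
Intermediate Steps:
S(K, Y) = K*Y
1/(-18274 + N(S(9, 9))) = 1/(-18274 + (-74 + 9*9)) = 1/(-18274 + (-74 + 81)) = 1/(-18274 + 7) = 1/(-18267) = -1/18267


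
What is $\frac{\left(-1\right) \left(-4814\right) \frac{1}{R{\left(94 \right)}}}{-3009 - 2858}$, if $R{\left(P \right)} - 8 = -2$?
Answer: $- \frac{2407}{17601} \approx -0.13675$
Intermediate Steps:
$R{\left(P \right)} = 6$ ($R{\left(P \right)} = 8 - 2 = 6$)
$\frac{\left(-1\right) \left(-4814\right) \frac{1}{R{\left(94 \right)}}}{-3009 - 2858} = \frac{\left(-1\right) \left(-4814\right) \frac{1}{6}}{-3009 - 2858} = \frac{4814 \cdot \frac{1}{6}}{-3009 - 2858} = \frac{2407}{3 \left(-5867\right)} = \frac{2407}{3} \left(- \frac{1}{5867}\right) = - \frac{2407}{17601}$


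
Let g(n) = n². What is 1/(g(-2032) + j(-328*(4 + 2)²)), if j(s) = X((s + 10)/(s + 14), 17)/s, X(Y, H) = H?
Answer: 11808/48755515375 ≈ 2.4219e-7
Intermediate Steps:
j(s) = 17/s
1/(g(-2032) + j(-328*(4 + 2)²)) = 1/((-2032)² + 17/((-328*(4 + 2)²))) = 1/(4129024 + 17/((-328*6²))) = 1/(4129024 + 17/((-328*36))) = 1/(4129024 + 17/(-11808)) = 1/(4129024 + 17*(-1/11808)) = 1/(4129024 - 17/11808) = 1/(48755515375/11808) = 11808/48755515375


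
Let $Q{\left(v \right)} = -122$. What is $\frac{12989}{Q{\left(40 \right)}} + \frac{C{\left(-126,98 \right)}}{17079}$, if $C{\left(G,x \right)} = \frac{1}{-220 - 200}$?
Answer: $- \frac{46586217571}{437563980} \approx -106.47$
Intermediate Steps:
$C{\left(G,x \right)} = - \frac{1}{420}$ ($C{\left(G,x \right)} = \frac{1}{-420} = - \frac{1}{420}$)
$\frac{12989}{Q{\left(40 \right)}} + \frac{C{\left(-126,98 \right)}}{17079} = \frac{12989}{-122} - \frac{1}{420 \cdot 17079} = 12989 \left(- \frac{1}{122}\right) - \frac{1}{7173180} = - \frac{12989}{122} - \frac{1}{7173180} = - \frac{46586217571}{437563980}$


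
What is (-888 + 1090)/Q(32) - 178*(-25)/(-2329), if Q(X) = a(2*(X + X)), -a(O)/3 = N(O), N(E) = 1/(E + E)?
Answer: -120450598/6987 ≈ -17239.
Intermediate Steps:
N(E) = 1/(2*E)
a(O) = -3/(2*O)
Q(X) = -3/(8*X) (Q(X) = -3*1/(2*(X + X))/2 = -3*1/(4*X)/2 = -3/(8*X))
(-888 + 1090)/Q(32) - 178*(-25)/(-2329) = (-888 + 1090)/((-3/8/32)) - 178*(-25)/(-2329) = 202/((-3/8*1/32)) + 4450*(-1/2329) = 202/(-3/256) - 4450/2329 = 202*(-256/3) - 4450/2329 = -51712/3 - 4450/2329 = -120450598/6987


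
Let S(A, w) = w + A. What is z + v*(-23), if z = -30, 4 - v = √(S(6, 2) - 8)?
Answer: -122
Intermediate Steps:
S(A, w) = A + w
v = 4 (v = 4 - √((6 + 2) - 8) = 4 - √(8 - 8) = 4 - √0 = 4 - 1*0 = 4 + 0 = 4)
z + v*(-23) = -30 + 4*(-23) = -30 - 92 = -122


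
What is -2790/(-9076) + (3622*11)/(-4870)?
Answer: -87004673/11050030 ≈ -7.8737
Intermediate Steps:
-2790/(-9076) + (3622*11)/(-4870) = -2790*(-1/9076) + 39842*(-1/4870) = 1395/4538 - 19921/2435 = -87004673/11050030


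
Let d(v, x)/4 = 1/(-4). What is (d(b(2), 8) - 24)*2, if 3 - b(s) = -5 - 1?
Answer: -50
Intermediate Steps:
b(s) = 9 (b(s) = 3 - (-5 - 1) = 3 - 1*(-6) = 3 + 6 = 9)
d(v, x) = -1 (d(v, x) = 4/(-4) = 4*(-¼) = -1)
(d(b(2), 8) - 24)*2 = (-1 - 24)*2 = -25*2 = -50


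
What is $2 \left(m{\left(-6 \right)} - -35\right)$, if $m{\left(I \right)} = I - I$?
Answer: $70$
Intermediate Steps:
$m{\left(I \right)} = 0$
$2 \left(m{\left(-6 \right)} - -35\right) = 2 \left(0 - -35\right) = 2 \left(0 + 35\right) = 2 \cdot 35 = 70$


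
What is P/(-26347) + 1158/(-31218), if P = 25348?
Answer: -136970615/137083441 ≈ -0.99918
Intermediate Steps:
P/(-26347) + 1158/(-31218) = 25348/(-26347) + 1158/(-31218) = 25348*(-1/26347) + 1158*(-1/31218) = -25348/26347 - 193/5203 = -136970615/137083441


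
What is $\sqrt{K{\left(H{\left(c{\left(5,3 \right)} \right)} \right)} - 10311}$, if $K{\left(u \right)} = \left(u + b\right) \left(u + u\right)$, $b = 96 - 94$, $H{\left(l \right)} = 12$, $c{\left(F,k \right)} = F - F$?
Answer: $5 i \sqrt{399} \approx 99.875 i$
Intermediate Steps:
$c{\left(F,k \right)} = 0$
$b = 2$
$K{\left(u \right)} = 2 u \left(2 + u\right)$ ($K{\left(u \right)} = \left(u + 2\right) \left(u + u\right) = \left(2 + u\right) 2 u = 2 u \left(2 + u\right)$)
$\sqrt{K{\left(H{\left(c{\left(5,3 \right)} \right)} \right)} - 10311} = \sqrt{2 \cdot 12 \left(2 + 12\right) - 10311} = \sqrt{2 \cdot 12 \cdot 14 - 10311} = \sqrt{336 - 10311} = \sqrt{-9975} = 5 i \sqrt{399}$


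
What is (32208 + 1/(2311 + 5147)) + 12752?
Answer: 335311681/7458 ≈ 44960.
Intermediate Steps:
(32208 + 1/(2311 + 5147)) + 12752 = (32208 + 1/7458) + 12752 = 240207265/7458 + 12752 = 335311681/7458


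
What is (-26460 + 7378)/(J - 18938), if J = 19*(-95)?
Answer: 19082/20743 ≈ 0.91992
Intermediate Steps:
J = -1805
(-26460 + 7378)/(J - 18938) = (-26460 + 7378)/(-1805 - 18938) = -19082/(-20743) = -19082*(-1/20743) = 19082/20743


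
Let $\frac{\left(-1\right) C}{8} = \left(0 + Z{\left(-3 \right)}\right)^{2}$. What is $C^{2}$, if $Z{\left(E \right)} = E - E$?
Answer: $0$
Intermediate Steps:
$Z{\left(E \right)} = 0$
$C = 0$ ($C = - 8 \left(0 + 0\right)^{2} = - 8 \cdot 0^{2} = \left(-8\right) 0 = 0$)
$C^{2} = 0^{2} = 0$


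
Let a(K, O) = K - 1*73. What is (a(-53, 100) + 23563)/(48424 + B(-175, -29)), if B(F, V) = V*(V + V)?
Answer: 23437/50106 ≈ 0.46775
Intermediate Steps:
a(K, O) = -73 + K (a(K, O) = K - 73 = -73 + K)
B(F, V) = 2*V**2 (B(F, V) = V*(2*V) = 2*V**2)
(a(-53, 100) + 23563)/(48424 + B(-175, -29)) = ((-73 - 53) + 23563)/(48424 + 2*(-29)**2) = (-126 + 23563)/(48424 + 2*841) = 23437/(48424 + 1682) = 23437/50106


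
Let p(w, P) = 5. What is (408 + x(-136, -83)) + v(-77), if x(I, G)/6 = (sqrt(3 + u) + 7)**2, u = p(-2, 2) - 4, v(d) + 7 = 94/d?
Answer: 68205/77 ≈ 885.78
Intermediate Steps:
v(d) = -7 + 94/d
u = 1 (u = 5 - 4 = 1)
x(I, G) = 486 (x(I, G) = 6*(sqrt(3 + 1) + 7)**2 = 6*(sqrt(4) + 7)**2 = 6*(2 + 7)**2 = 6*9**2 = 6*81 = 486)
(408 + x(-136, -83)) + v(-77) = (408 + 486) + (-7 + 94/(-77)) = 894 + (-7 + 94*(-1/77)) = 894 + (-7 - 94/77) = 894 - 633/77 = 68205/77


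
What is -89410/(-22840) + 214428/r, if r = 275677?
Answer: 2954581609/629646268 ≈ 4.6924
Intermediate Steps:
-89410/(-22840) + 214428/r = -89410/(-22840) + 214428/275677 = -89410*(-1/22840) + 214428*(1/275677) = 8941/2284 + 214428/275677 = 2954581609/629646268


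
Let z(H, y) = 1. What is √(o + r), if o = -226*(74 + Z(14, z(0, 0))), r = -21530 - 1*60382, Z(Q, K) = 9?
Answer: I*√100670 ≈ 317.29*I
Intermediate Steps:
r = -81912 (r = -21530 - 60382 = -81912)
o = -18758 (o = -226*(74 + 9) = -226*83 = -18758)
√(o + r) = √(-18758 - 81912) = √(-100670) = I*√100670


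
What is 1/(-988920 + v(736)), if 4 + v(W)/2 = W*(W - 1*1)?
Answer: 1/92992 ≈ 1.0754e-5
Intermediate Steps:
v(W) = -8 + 2*W*(-1 + W) (v(W) = -8 + 2*(W*(W - 1*1)) = -8 + 2*(W*(W - 1)) = -8 + 2*(W*(-1 + W)) = -8 + 2*W*(-1 + W))
1/(-988920 + v(736)) = 1/(-988920 + (-8 - 2*736 + 2*736²)) = 1/(-988920 + (-8 - 1472 + 2*541696)) = 1/(-988920 + (-8 - 1472 + 1083392)) = 1/(-988920 + 1081912) = 1/92992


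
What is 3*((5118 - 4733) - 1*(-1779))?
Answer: 6492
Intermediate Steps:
3*((5118 - 4733) - 1*(-1779)) = 3*(385 + 1779) = 3*2164 = 6492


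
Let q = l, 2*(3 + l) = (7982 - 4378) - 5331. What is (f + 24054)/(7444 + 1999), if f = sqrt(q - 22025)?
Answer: 1266/497 + 3*I*sqrt(10174)/18886 ≈ 2.5473 + 0.016022*I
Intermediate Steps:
l = -1733/2 (l = -3 + ((7982 - 4378) - 5331)/2 = -3 + (3604 - 5331)/2 = -3 + (1/2)*(-1727) = -3 - 1727/2 = -1733/2 ≈ -866.50)
q = -1733/2 ≈ -866.50
f = 3*I*sqrt(10174)/2 (f = sqrt(-1733/2 - 22025) = sqrt(-45783/2) = 3*I*sqrt(10174)/2 ≈ 151.3*I)
(f + 24054)/(7444 + 1999) = (3*I*sqrt(10174)/2 + 24054)/(7444 + 1999) = (24054 + 3*I*sqrt(10174)/2)/9443 = (24054 + 3*I*sqrt(10174)/2)*(1/9443) = 1266/497 + 3*I*sqrt(10174)/18886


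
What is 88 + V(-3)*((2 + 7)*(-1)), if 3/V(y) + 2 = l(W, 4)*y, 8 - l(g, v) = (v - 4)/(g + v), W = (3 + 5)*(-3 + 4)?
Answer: 2315/26 ≈ 89.038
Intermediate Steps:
W = 8 (W = 8*1 = 8)
l(g, v) = 8 - (-4 + v)/(g + v) (l(g, v) = 8 - (v - 4)/(g + v) = 8 - (-4 + v)/(g + v))
V(y) = 3/(-2 + 8*y) (V(y) = 3/(-2 + ((4 + 7*4 + 8*8)/(8 + 4))*y) = 3/(-2 + ((4 + 28 + 64)/12)*y) = 3/(-2 + ((1/12)*96)*y) = 3/(-2 + 8*y))
88 + V(-3)*((2 + 7)*(-1)) = 88 + (3/(2*(-1 + 4*(-3))))*((2 + 7)*(-1)) = 88 + (3/(2*(-1 - 12)))*(9*(-1)) = 88 + ((3/2)/(-13))*(-9) = 88 + ((3/2)*(-1/13))*(-9) = 88 - 3/26*(-9) = 88 + 27/26 = 2315/26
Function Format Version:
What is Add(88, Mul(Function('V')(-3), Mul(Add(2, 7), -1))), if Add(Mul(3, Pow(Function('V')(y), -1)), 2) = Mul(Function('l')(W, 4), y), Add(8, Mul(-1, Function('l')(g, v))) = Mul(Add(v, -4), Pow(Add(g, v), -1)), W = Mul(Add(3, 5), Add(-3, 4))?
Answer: Rational(2315, 26) ≈ 89.038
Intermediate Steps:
W = 8 (W = Mul(8, 1) = 8)
Function('l')(g, v) = Add(8, Mul(-1, Pow(Add(g, v), -1), Add(-4, v))) (Function('l')(g, v) = Add(8, Mul(-1, Mul(Add(v, -4), Pow(Add(g, v), -1)))) = Add(8, Mul(-1, Mul(Add(-4, v), Pow(Add(g, v), -1)))) = Add(8, Mul(-1, Mul(Pow(Add(g, v), -1), Add(-4, v)))) = Add(8, Mul(-1, Pow(Add(g, v), -1), Add(-4, v))))
Function('V')(y) = Mul(3, Pow(Add(-2, Mul(8, y)), -1)) (Function('V')(y) = Mul(3, Pow(Add(-2, Mul(Mul(Pow(Add(8, 4), -1), Add(4, Mul(7, 4), Mul(8, 8))), y)), -1)) = Mul(3, Pow(Add(-2, Mul(Mul(Pow(12, -1), Add(4, 28, 64)), y)), -1)) = Mul(3, Pow(Add(-2, Mul(Mul(Rational(1, 12), 96), y)), -1)) = Mul(3, Pow(Add(-2, Mul(8, y)), -1)))
Add(88, Mul(Function('V')(-3), Mul(Add(2, 7), -1))) = Add(88, Mul(Mul(Rational(3, 2), Pow(Add(-1, Mul(4, -3)), -1)), Mul(Add(2, 7), -1))) = Add(88, Mul(Mul(Rational(3, 2), Pow(Add(-1, -12), -1)), Mul(9, -1))) = Add(88, Mul(Mul(Rational(3, 2), Pow(-13, -1)), -9)) = Add(88, Mul(Mul(Rational(3, 2), Rational(-1, 13)), -9)) = Add(88, Mul(Rational(-3, 26), -9)) = Add(88, Rational(27, 26)) = Rational(2315, 26)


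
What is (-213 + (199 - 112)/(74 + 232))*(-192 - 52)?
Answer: 2647034/51 ≈ 51903.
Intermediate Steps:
(-213 + (199 - 112)/(74 + 232))*(-192 - 52) = (-213 + 87/306)*(-244) = (-213 + 87*(1/306))*(-244) = (-213 + 29/102)*(-244) = -21697/102*(-244) = 2647034/51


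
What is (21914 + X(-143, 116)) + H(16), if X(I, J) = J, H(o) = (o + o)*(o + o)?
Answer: 23054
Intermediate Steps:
H(o) = 4*o² (H(o) = (2*o)*(2*o) = 4*o²)
(21914 + X(-143, 116)) + H(16) = (21914 + 116) + 4*16² = 22030 + 4*256 = 22030 + 1024 = 23054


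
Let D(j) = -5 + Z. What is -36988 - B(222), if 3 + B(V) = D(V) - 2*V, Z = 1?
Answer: -36537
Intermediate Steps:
D(j) = -4 (D(j) = -5 + 1 = -4)
B(V) = -7 - 2*V (B(V) = -3 + (-4 - 2*V) = -7 - 2*V)
-36988 - B(222) = -36988 - (-7 - 2*222) = -36988 - (-7 - 444) = -36988 - 1*(-451) = -36988 + 451 = -36537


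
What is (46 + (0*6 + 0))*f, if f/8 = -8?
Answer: -2944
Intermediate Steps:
f = -64 (f = 8*(-8) = -64)
(46 + (0*6 + 0))*f = (46 + (0*6 + 0))*(-64) = (46 + (0 + 0))*(-64) = (46 + 0)*(-64) = 46*(-64) = -2944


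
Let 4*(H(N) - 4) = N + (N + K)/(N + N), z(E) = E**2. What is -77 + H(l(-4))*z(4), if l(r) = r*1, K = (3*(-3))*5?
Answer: -9/2 ≈ -4.5000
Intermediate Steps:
K = -45 (K = -9*5 = -45)
l(r) = r
H(N) = 4 + N/4 + (-45 + N)/(8*N) (H(N) = 4 + (N + (N - 45)/(N + N))/4 = 4 + (N + (-45 + N)/((2*N)))/4 = 4 + (N + (-45 + N)*(1/(2*N)))/4 = 4 + (N + (-45 + N)/(2*N))/4 = 4 + (N/4 + (-45 + N)/(8*N)) = 4 + N/4 + (-45 + N)/(8*N))
-77 + H(l(-4))*z(4) = -77 + ((1/8)*(-45 - 4*(33 + 2*(-4)))/(-4))*4**2 = -77 + ((1/8)*(-1/4)*(-45 - 4*(33 - 8)))*16 = -77 + ((1/8)*(-1/4)*(-45 - 4*25))*16 = -77 + ((1/8)*(-1/4)*(-45 - 100))*16 = -77 + ((1/8)*(-1/4)*(-145))*16 = -77 + (145/32)*16 = -77 + 145/2 = -9/2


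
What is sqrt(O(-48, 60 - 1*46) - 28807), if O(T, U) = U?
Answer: I*sqrt(28793) ≈ 169.69*I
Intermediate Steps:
sqrt(O(-48, 60 - 1*46) - 28807) = sqrt((60 - 1*46) - 28807) = sqrt((60 - 46) - 28807) = sqrt(14 - 28807) = sqrt(-28793) = I*sqrt(28793)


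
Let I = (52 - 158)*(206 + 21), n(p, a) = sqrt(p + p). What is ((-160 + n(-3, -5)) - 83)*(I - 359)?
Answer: 5934303 - 24421*I*sqrt(6) ≈ 5.9343e+6 - 59819.0*I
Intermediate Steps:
n(p, a) = sqrt(2)*sqrt(p) (n(p, a) = sqrt(2*p) = sqrt(2)*sqrt(p))
I = -24062 (I = -106*227 = -24062)
((-160 + n(-3, -5)) - 83)*(I - 359) = ((-160 + sqrt(2)*sqrt(-3)) - 83)*(-24062 - 359) = ((-160 + sqrt(2)*(I*sqrt(3))) - 83)*(-24421) = ((-160 + I*sqrt(6)) - 83)*(-24421) = (-243 + I*sqrt(6))*(-24421) = 5934303 - 24421*I*sqrt(6)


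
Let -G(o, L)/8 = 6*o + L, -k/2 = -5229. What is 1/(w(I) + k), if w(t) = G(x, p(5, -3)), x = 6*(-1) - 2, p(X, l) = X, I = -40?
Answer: 1/10802 ≈ 9.2575e-5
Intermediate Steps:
x = -8 (x = -6 - 2 = -8)
k = 10458 (k = -2*(-5229) = 10458)
G(o, L) = -48*o - 8*L (G(o, L) = -8*(6*o + L) = -8*(L + 6*o) = -48*o - 8*L)
w(t) = 344 (w(t) = -48*(-8) - 8*5 = 384 - 40 = 344)
1/(w(I) + k) = 1/(344 + 10458) = 1/10802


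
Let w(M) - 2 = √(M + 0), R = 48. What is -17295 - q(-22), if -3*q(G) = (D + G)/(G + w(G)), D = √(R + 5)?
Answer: -10947515/633 - 10*√53/633 - I*√1166/1266 + 11*I*√22/633 ≈ -17295.0 + 0.054536*I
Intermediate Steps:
w(M) = 2 + √M (w(M) = 2 + √(M + 0) = 2 + √M)
D = √53 (D = √(48 + 5) = √53 ≈ 7.2801)
q(G) = -(G + √53)/(3*(2 + G + √G)) (q(G) = -(√53 + G)/(3*(G + (2 + √G))) = -(G + √53)/(3*(2 + G + √G)))
-17295 - q(-22) = -17295 - (-1*(-22) - √53)/(3*(2 - 22 + √(-22))) = -17295 - (22 - √53)/(3*(2 - 22 + I*√22)) = -17295 - (22 - √53)/(3*(-20 + I*√22))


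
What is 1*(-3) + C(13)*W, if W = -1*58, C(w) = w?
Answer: -757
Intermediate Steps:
W = -58
1*(-3) + C(13)*W = 1*(-3) + 13*(-58) = -3 - 754 = -757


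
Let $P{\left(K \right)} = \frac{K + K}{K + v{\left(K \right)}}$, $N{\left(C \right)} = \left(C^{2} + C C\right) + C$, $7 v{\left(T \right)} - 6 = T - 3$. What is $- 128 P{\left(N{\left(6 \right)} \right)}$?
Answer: $- \frac{46592}{209} \approx -222.93$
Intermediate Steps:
$v{\left(T \right)} = \frac{3}{7} + \frac{T}{7}$ ($v{\left(T \right)} = \frac{6}{7} + \frac{T - 3}{7} = \frac{6}{7} + \frac{-3 + T}{7} = \frac{6}{7} + \left(- \frac{3}{7} + \frac{T}{7}\right) = \frac{3}{7} + \frac{T}{7}$)
$N{\left(C \right)} = C + 2 C^{2}$ ($N{\left(C \right)} = \left(C^{2} + C^{2}\right) + C = 2 C^{2} + C = C + 2 C^{2}$)
$P{\left(K \right)} = \frac{2 K}{\frac{3}{7} + \frac{8 K}{7}}$ ($P{\left(K \right)} = \frac{K + K}{K + \left(\frac{3}{7} + \frac{K}{7}\right)} = \frac{2 K}{\frac{3}{7} + \frac{8 K}{7}}$)
$- 128 P{\left(N{\left(6 \right)} \right)} = - 128 \frac{14 \cdot 6 \left(1 + 2 \cdot 6\right)}{3 + 8 \cdot 6 \left(1 + 2 \cdot 6\right)} = - 128 \frac{14 \cdot 6 \left(1 + 12\right)}{3 + 8 \cdot 6 \left(1 + 12\right)} = - 128 \frac{14 \cdot 6 \cdot 13}{3 + 8 \cdot 6 \cdot 13} = - 128 \cdot 14 \cdot 78 \frac{1}{3 + 8 \cdot 78} = - 128 \cdot 14 \cdot 78 \frac{1}{3 + 624} = - 128 \cdot 14 \cdot 78 \cdot \frac{1}{627} = \left(-128\right) \frac{364}{209} = - \frac{46592}{209}$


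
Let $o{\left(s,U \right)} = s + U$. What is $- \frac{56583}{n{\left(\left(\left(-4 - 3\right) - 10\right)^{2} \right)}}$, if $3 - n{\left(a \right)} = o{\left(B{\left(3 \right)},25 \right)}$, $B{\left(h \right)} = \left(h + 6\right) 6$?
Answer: $\frac{56583}{76} \approx 744.51$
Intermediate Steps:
$B{\left(h \right)} = 36 + 6 h$ ($B{\left(h \right)} = \left(6 + h\right) 6 = 36 + 6 h$)
$o{\left(s,U \right)} = U + s$
$n{\left(a \right)} = -76$ ($n{\left(a \right)} = 3 - \left(25 + \left(36 + 6 \cdot 3\right)\right) = 3 - \left(25 + \left(36 + 18\right)\right) = 3 - \left(25 + 54\right) = 3 - 79 = -76$)
$- \frac{56583}{n{\left(\left(\left(-4 - 3\right) - 10\right)^{2} \right)}} = - \frac{56583}{-76} = \left(-56583\right) \left(- \frac{1}{76}\right) = \frac{56583}{76}$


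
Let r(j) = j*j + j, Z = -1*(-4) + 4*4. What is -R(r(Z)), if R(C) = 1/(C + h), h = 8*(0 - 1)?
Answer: -1/412 ≈ -0.0024272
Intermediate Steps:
h = -8 (h = 8*(-1) = -8)
Z = 20 (Z = 4 + 16 = 20)
r(j) = j + j**2 (r(j) = j**2 + j = j + j**2)
R(C) = 1/(-8 + C) (R(C) = 1/(C - 8) = 1/(-8 + C))
-R(r(Z)) = -1/(-8 + 20*(1 + 20)) = -1/(-8 + 20*21) = -1/(-8 + 420) = -1/412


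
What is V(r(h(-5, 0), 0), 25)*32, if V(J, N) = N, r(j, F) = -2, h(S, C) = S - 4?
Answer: 800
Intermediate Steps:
h(S, C) = -4 + S
V(r(h(-5, 0), 0), 25)*32 = 25*32 = 800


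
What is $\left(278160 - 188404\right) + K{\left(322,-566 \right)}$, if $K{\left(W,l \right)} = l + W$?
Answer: $89512$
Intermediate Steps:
$K{\left(W,l \right)} = W + l$
$\left(278160 - 188404\right) + K{\left(322,-566 \right)} = \left(278160 - 188404\right) + \left(322 - 566\right) = 89756 - 244 = 89512$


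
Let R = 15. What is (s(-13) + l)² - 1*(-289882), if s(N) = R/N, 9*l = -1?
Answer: 3968216602/13689 ≈ 2.8988e+5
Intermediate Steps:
l = -⅑ (l = (⅑)*(-1) = -⅑ ≈ -0.11111)
s(N) = 15/N
(s(-13) + l)² - 1*(-289882) = (15/(-13) - ⅑)² - 1*(-289882) = (15*(-1/13) - ⅑)² + 289882 = (-15/13 - ⅑)² + 289882 = (-148/117)² + 289882 = 21904/13689 + 289882 = 3968216602/13689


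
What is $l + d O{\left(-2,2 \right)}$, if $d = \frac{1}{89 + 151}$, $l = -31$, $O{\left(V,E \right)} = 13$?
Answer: $- \frac{7427}{240} \approx -30.946$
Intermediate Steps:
$d = \frac{1}{240} \approx 0.0041667$
$l + d O{\left(-2,2 \right)} = -31 + \frac{1}{240} \cdot 13 = -31 + \frac{13}{240} = - \frac{7427}{240}$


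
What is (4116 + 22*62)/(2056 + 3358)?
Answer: 2740/2707 ≈ 1.0122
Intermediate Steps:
(4116 + 22*62)/(2056 + 3358) = (4116 + 1364)/5414 = 5480*(1/5414) = 2740/2707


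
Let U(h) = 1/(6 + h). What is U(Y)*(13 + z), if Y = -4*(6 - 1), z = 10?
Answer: -23/14 ≈ -1.6429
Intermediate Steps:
Y = -20 (Y = -4*5 = -20)
U(Y)*(13 + z) = (13 + 10)/(6 - 20) = 23/(-14) = -1/14*23 = -23/14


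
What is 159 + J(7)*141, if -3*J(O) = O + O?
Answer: -499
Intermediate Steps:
J(O) = -2*O/3 (J(O) = -(O + O)/3 = -2*O/3)
159 + J(7)*141 = 159 - ⅔*7*141 = 159 - 14/3*141 = 159 - 658 = -499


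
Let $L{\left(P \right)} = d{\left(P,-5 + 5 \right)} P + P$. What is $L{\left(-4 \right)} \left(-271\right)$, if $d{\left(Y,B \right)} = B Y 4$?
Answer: $1084$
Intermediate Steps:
$d{\left(Y,B \right)} = 4 B Y$
$L{\left(P \right)} = P$ ($L{\left(P \right)} = 4 \left(-5 + 5\right) P P + P = 4 \cdot 0 P P + P = 0 P + P = 0 + P = P$)
$L{\left(-4 \right)} \left(-271\right) = \left(-4\right) \left(-271\right) = 1084$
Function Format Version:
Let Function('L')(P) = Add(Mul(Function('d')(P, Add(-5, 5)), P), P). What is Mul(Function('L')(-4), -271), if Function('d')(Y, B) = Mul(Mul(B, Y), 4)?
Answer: 1084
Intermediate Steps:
Function('d')(Y, B) = Mul(4, B, Y)
Function('L')(P) = P (Function('L')(P) = Add(Mul(Mul(4, Add(-5, 5), P), P), P) = Add(Mul(Mul(4, 0, P), P), P) = Add(Mul(0, P), P) = Add(0, P) = P)
Mul(Function('L')(-4), -271) = Mul(-4, -271) = 1084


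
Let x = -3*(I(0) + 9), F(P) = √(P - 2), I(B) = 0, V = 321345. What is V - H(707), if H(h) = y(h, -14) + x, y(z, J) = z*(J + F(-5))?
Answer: 331270 - 707*I*√7 ≈ 3.3127e+5 - 1870.5*I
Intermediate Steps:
F(P) = √(-2 + P)
x = -27 (x = -3*(0 + 9) = -3*9 = -27)
y(z, J) = z*(J + I*√7) (y(z, J) = z*(J + √(-2 - 5)) = z*(J + √(-7)) = z*(J + I*√7))
H(h) = -27 + h*(-14 + I*√7) (H(h) = h*(-14 + I*√7) - 27 = -27 + h*(-14 + I*√7))
V - H(707) = 321345 - (-27 - 1*707*(14 - I*√7)) = 321345 - (-27 + (-9898 + 707*I*√7)) = 321345 - (-9925 + 707*I*√7) = 321345 + (9925 - 707*I*√7) = 331270 - 707*I*√7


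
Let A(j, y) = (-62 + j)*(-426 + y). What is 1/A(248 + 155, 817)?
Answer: 1/133331 ≈ 7.5001e-6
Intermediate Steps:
A(j, y) = (-426 + y)*(-62 + j)
1/A(248 + 155, 817) = 1/(26412 - 426*(248 + 155) - 62*817 + (248 + 155)*817) = 1/(26412 - 426*403 - 50654 + 403*817) = 1/(26412 - 171678 - 50654 + 329251) = 1/133331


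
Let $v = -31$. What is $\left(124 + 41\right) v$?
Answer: $-5115$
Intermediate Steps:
$\left(124 + 41\right) v = \left(124 + 41\right) \left(-31\right) = 165 \left(-31\right) = -5115$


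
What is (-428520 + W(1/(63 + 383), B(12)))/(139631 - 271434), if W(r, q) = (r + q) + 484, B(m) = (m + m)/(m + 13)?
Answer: 4772590671/1469603450 ≈ 3.2475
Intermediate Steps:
B(m) = 2*m/(13 + m) (B(m) = (2*m)/(13 + m) = 2*m/(13 + m))
W(r, q) = 484 + q + r (W(r, q) = (q + r) + 484 = 484 + q + r)
(-428520 + W(1/(63 + 383), B(12)))/(139631 - 271434) = (-428520 + (484 + 2*12/(13 + 12) + 1/(63 + 383)))/(139631 - 271434) = (-428520 + (484 + 2*12/25 + 1/446))/(-131803) = (-428520 + (484 + 2*12*(1/25) + 1/446))*(-1/131803) = (-428520 + (484 + 24/25 + 1/446))*(-1/131803) = (-428520 + 5407329/11150)*(-1/131803) = -4772590671/11150*(-1/131803) = 4772590671/1469603450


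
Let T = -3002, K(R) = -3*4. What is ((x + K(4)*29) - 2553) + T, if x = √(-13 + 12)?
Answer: -5903 + I ≈ -5903.0 + 1.0*I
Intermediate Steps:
K(R) = -12
x = I (x = √(-1) = I ≈ 1.0*I)
((x + K(4)*29) - 2553) + T = ((I - 12*29) - 2553) - 3002 = ((I - 348) - 2553) - 3002 = ((-348 + I) - 2553) - 3002 = (-2901 + I) - 3002 = -5903 + I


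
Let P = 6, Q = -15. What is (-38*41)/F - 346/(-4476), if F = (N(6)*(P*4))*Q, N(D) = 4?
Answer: 311327/268560 ≈ 1.1592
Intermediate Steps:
F = -1440 (F = (4*(6*4))*(-15) = (4*24)*(-15) = 96*(-15) = -1440)
(-38*41)/F - 346/(-4476) = -38*41/(-1440) - 346/(-4476) = -1558*(-1/1440) - 346*(-1/4476) = 779/720 + 173/2238 = 311327/268560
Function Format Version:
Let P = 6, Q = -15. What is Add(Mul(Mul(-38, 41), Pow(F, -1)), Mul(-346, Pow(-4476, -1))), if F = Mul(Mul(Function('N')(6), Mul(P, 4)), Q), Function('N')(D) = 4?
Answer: Rational(311327, 268560) ≈ 1.1592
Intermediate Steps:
F = -1440 (F = Mul(Mul(4, Mul(6, 4)), -15) = Mul(Mul(4, 24), -15) = Mul(96, -15) = -1440)
Add(Mul(Mul(-38, 41), Pow(F, -1)), Mul(-346, Pow(-4476, -1))) = Add(Mul(Mul(-38, 41), Pow(-1440, -1)), Mul(-346, Pow(-4476, -1))) = Add(Mul(-1558, Rational(-1, 1440)), Mul(-346, Rational(-1, 4476))) = Add(Rational(779, 720), Rational(173, 2238)) = Rational(311327, 268560)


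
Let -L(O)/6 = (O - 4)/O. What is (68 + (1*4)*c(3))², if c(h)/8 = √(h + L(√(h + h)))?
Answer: 16*(17 + 8*√(-3 + 4*√6))² ≈ 22932.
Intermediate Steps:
L(O) = -6*(-4 + O)/O (L(O) = -6*(O - 4)/O = -6*(-4 + O)/O)
c(h) = 8*√(-6 + h + 12*√2/√h) (c(h) = 8*√(h + (-6 + 24/(√(h + h)))) = 8*√(h + (-6 + 24/(√(2*h)))) = 8*√(h + (-6 + 24/((√2*√h)))) = 8*√(h + (-6 + 24*(√2/(2*√h)))) = 8*√(h + (-6 + 12*√2/√h)) = 8*√(-6 + h + 12*√2/√h))
(68 + (1*4)*c(3))² = (68 + (1*4)*(8*√(-6 + 3 + 12*√2/√3)))² = (68 + 4*(8*√(-6 + 3 + 12*√2*(√3/3))))² = (68 + 4*(8*√(-6 + 3 + 4*√6)))² = (68 + 4*(8*√(-3 + 4*√6)))² = (68 + 32*√(-3 + 4*√6))²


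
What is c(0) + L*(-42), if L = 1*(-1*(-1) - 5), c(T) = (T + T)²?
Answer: 168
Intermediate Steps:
c(T) = 4*T² (c(T) = (2*T)² = 4*T²)
L = -4 (L = 1*(1 - 5) = 1*(-4) = -4)
c(0) + L*(-42) = 4*0² - 4*(-42) = 4*0 + 168 = 0 + 168 = 168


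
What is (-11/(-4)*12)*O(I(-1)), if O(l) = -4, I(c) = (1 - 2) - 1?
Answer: -132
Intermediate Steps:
I(c) = -2 (I(c) = -1 - 1 = -2)
(-11/(-4)*12)*O(I(-1)) = (-11/(-4)*12)*(-4) = (-11*(-¼)*12)*(-4) = ((11/4)*12)*(-4) = 33*(-4) = -132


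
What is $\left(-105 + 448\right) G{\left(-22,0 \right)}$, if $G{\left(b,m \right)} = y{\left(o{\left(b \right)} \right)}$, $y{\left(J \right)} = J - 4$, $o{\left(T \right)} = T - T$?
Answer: $-1372$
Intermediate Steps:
$o{\left(T \right)} = 0$
$y{\left(J \right)} = -4 + J$
$G{\left(b,m \right)} = -4$ ($G{\left(b,m \right)} = -4 + 0 = -4$)
$\left(-105 + 448\right) G{\left(-22,0 \right)} = \left(-105 + 448\right) \left(-4\right) = 343 \left(-4\right) = -1372$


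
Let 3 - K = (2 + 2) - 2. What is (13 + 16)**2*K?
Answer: 841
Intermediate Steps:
K = 1 (K = 3 - ((2 + 2) - 2) = 3 - (4 - 2) = 3 - 1*2 = 3 - 2 = 1)
(13 + 16)**2*K = (13 + 16)**2*1 = 29**2*1 = 841*1 = 841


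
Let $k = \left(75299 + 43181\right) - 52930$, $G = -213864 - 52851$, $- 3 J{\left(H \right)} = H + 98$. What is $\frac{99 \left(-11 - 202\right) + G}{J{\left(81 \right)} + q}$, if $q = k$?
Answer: $- \frac{863406}{196471} \approx -4.3946$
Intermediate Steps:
$J{\left(H \right)} = - \frac{98}{3} - \frac{H}{3}$ ($J{\left(H \right)} = - \frac{H + 98}{3} = - \frac{98 + H}{3} = - \frac{98}{3} - \frac{H}{3}$)
$G = -266715$ ($G = -213864 - 52851 = -266715$)
$k = 65550$ ($k = 118480 - 52930 = 65550$)
$q = 65550$
$\frac{99 \left(-11 - 202\right) + G}{J{\left(81 \right)} + q} = \frac{99 \left(-11 - 202\right) - 266715}{\left(- \frac{98}{3} - 27\right) + 65550} = \frac{99 \left(-213\right) - 266715}{\left(- \frac{98}{3} - 27\right) + 65550} = \frac{-21087 - 266715}{- \frac{179}{3} + 65550} = - \frac{287802}{\frac{196471}{3}} = \left(-287802\right) \frac{3}{196471} = - \frac{863406}{196471}$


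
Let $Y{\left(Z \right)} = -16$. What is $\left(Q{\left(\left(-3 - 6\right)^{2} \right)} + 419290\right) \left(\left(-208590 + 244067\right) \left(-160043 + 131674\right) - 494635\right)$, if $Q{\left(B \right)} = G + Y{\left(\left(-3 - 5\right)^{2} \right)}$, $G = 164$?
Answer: $-422349590953824$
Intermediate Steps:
$Q{\left(B \right)} = 148$ ($Q{\left(B \right)} = 164 - 16 = 148$)
$\left(Q{\left(\left(-3 - 6\right)^{2} \right)} + 419290\right) \left(\left(-208590 + 244067\right) \left(-160043 + 131674\right) - 494635\right) = \left(148 + 419290\right) \left(\left(-208590 + 244067\right) \left(-160043 + 131674\right) - 494635\right) = 419438 \left(35477 \left(-28369\right) - 494635\right) = 419438 \left(-1006447013 - 494635\right) = 419438 \left(-1006941648\right) = -422349590953824$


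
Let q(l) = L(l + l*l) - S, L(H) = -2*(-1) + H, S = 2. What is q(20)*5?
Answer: 2100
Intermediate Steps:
L(H) = 2 + H
q(l) = l + l**2 (q(l) = (2 + (l + l*l)) - 1*2 = (2 + (l + l**2)) - 2 = (2 + l + l**2) - 2 = l + l**2)
q(20)*5 = (20*(1 + 20))*5 = (20*21)*5 = 420*5 = 2100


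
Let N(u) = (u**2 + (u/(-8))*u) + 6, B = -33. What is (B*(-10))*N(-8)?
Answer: 20460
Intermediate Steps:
N(u) = 6 + 7*u**2/8 (N(u) = (u**2 + (u*(-1/8))*u) + 6 = (u**2 + (-u/8)*u) + 6 = (u**2 - u**2/8) + 6 = 7*u**2/8 + 6 = 6 + 7*u**2/8)
(B*(-10))*N(-8) = (-33*(-10))*(6 + (7/8)*(-8)**2) = 330*(6 + (7/8)*64) = 330*(6 + 56) = 330*62 = 20460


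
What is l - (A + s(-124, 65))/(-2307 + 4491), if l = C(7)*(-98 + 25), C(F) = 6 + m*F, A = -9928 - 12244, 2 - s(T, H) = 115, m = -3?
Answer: 2413765/2184 ≈ 1105.2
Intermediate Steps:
s(T, H) = -113 (s(T, H) = 2 - 1*115 = 2 - 115 = -113)
A = -22172
C(F) = 6 - 3*F
l = 1095 (l = (6 - 3*7)*(-98 + 25) = (6 - 21)*(-73) = -15*(-73) = 1095)
l - (A + s(-124, 65))/(-2307 + 4491) = 1095 - (-22172 - 113)/(-2307 + 4491) = 1095 - (-22285)/2184 = 1095 - 1*(-22285/2184) = 1095 + 22285/2184 = 2413765/2184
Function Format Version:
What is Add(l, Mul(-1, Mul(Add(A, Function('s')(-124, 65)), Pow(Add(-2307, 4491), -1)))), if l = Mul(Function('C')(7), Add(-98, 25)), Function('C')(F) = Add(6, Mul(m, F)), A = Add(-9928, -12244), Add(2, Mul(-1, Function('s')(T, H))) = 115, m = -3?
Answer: Rational(2413765, 2184) ≈ 1105.2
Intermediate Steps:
Function('s')(T, H) = -113 (Function('s')(T, H) = Add(2, Mul(-1, 115)) = Add(2, -115) = -113)
A = -22172
Function('C')(F) = Add(6, Mul(-3, F))
l = 1095 (l = Mul(Add(6, Mul(-3, 7)), Add(-98, 25)) = Mul(Add(6, -21), -73) = Mul(-15, -73) = 1095)
Add(l, Mul(-1, Mul(Add(A, Function('s')(-124, 65)), Pow(Add(-2307, 4491), -1)))) = Add(1095, Mul(-1, Mul(Add(-22172, -113), Pow(Add(-2307, 4491), -1)))) = Add(1095, Mul(-1, Mul(-22285, Pow(2184, -1)))) = Add(1095, Mul(-1, Mul(-22285, Rational(1, 2184)))) = Add(1095, Mul(-1, Rational(-22285, 2184))) = Add(1095, Rational(22285, 2184)) = Rational(2413765, 2184)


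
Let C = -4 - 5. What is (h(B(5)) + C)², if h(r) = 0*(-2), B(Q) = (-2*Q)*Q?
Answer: 81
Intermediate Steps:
B(Q) = -2*Q²
C = -9
h(r) = 0
(h(B(5)) + C)² = (0 - 9)² = (-9)² = 81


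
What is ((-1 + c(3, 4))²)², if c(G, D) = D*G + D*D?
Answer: 531441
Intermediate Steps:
c(G, D) = D² + D*G (c(G, D) = D*G + D² = D² + D*G)
((-1 + c(3, 4))²)² = ((-1 + 4*(4 + 3))²)² = ((-1 + 4*7)²)² = ((-1 + 28)²)² = (27²)² = 729² = 531441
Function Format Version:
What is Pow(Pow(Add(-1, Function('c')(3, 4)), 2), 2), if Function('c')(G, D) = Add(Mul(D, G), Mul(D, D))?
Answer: 531441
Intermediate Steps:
Function('c')(G, D) = Add(Pow(D, 2), Mul(D, G)) (Function('c')(G, D) = Add(Mul(D, G), Pow(D, 2)) = Add(Pow(D, 2), Mul(D, G)))
Pow(Pow(Add(-1, Function('c')(3, 4)), 2), 2) = Pow(Pow(Add(-1, Mul(4, Add(4, 3))), 2), 2) = Pow(Pow(Add(-1, Mul(4, 7)), 2), 2) = Pow(Pow(Add(-1, 28), 2), 2) = Pow(Pow(27, 2), 2) = Pow(729, 2) = 531441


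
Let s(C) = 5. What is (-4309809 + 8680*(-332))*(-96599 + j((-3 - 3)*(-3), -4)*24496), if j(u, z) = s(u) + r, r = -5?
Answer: 694698373831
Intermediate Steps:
j(u, z) = 0 (j(u, z) = 5 - 5 = 0)
(-4309809 + 8680*(-332))*(-96599 + j((-3 - 3)*(-3), -4)*24496) = (-4309809 + 8680*(-332))*(-96599 + 0*24496) = (-4309809 - 2881760)*(-96599 + 0) = -7191569*(-96599) = 694698373831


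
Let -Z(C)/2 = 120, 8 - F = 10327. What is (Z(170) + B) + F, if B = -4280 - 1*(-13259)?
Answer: -1580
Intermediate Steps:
F = -10319 (F = 8 - 1*10327 = 8 - 10327 = -10319)
Z(C) = -240 (Z(C) = -2*120 = -240)
B = 8979 (B = -4280 + 13259 = 8979)
(Z(170) + B) + F = (-240 + 8979) - 10319 = 8739 - 10319 = -1580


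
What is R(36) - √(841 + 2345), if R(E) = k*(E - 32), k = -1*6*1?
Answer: -24 - 3*√354 ≈ -80.445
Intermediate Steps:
k = -6 (k = -6*1 = -6)
R(E) = 192 - 6*E (R(E) = -6*(E - 32) = -6*(-32 + E) = 192 - 6*E)
R(36) - √(841 + 2345) = (192 - 6*36) - √(841 + 2345) = (192 - 216) - √3186 = -24 - 3*√354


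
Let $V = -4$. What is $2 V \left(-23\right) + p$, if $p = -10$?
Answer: $174$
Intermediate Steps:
$2 V \left(-23\right) + p = 2 \left(-4\right) \left(-23\right) - 10 = \left(-8\right) \left(-23\right) - 10 = 184 - 10 = 174$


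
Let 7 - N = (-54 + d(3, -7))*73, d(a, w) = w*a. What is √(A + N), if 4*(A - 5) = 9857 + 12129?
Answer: √43934/2 ≈ 104.80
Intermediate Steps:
A = 11003/2 (A = 5 + (9857 + 12129)/4 = 5 + (¼)*21986 = 5 + 10993/2 = 11003/2 ≈ 5501.5)
d(a, w) = a*w
N = 5482 (N = 7 - (-54 + 3*(-7))*73 = 7 - (-54 - 21)*73 = 7 - (-75)*73 = 7 - 1*(-5475) = 7 + 5475 = 5482)
√(A + N) = √(11003/2 + 5482) = √(21967/2) = √43934/2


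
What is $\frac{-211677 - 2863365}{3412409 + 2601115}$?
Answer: $- \frac{512507}{1002254} \approx -0.51135$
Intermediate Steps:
$\frac{-211677 - 2863365}{3412409 + 2601115} = - \frac{3075042}{6013524} = \left(-3075042\right) \frac{1}{6013524} = - \frac{512507}{1002254}$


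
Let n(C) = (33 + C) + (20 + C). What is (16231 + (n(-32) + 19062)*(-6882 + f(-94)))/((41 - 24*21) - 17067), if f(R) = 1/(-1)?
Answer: 65555901/8765 ≈ 7479.3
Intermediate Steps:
f(R) = -1
n(C) = 53 + 2*C
(16231 + (n(-32) + 19062)*(-6882 + f(-94)))/((41 - 24*21) - 17067) = (16231 + ((53 + 2*(-32)) + 19062)*(-6882 - 1))/((41 - 24*21) - 17067) = (16231 + ((53 - 64) + 19062)*(-6883))/((41 - 504) - 17067) = (16231 + (-11 + 19062)*(-6883))/(-463 - 17067) = (16231 + 19051*(-6883))/(-17530) = (16231 - 131128033)*(-1/17530) = -131111802*(-1/17530) = 65555901/8765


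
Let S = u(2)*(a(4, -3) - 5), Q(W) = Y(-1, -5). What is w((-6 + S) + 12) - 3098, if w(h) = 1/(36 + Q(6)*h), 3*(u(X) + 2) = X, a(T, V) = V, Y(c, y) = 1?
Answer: -489481/158 ≈ -3098.0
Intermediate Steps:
u(X) = -2 + X/3
Q(W) = 1
S = 32/3 (S = (-2 + (⅓)*2)*(-3 - 5) = (-2 + ⅔)*(-8) = -4/3*(-8) = 32/3 ≈ 10.667)
w(h) = 1/(36 + h) (w(h) = 1/(36 + 1*h) = 1/(36 + h))
w((-6 + S) + 12) - 3098 = 1/(36 + ((-6 + 32/3) + 12)) - 3098 = 1/(36 + (14/3 + 12)) - 3098 = 1/(36 + 50/3) - 3098 = 1/(158/3) - 3098 = 3/158 - 3098 = -489481/158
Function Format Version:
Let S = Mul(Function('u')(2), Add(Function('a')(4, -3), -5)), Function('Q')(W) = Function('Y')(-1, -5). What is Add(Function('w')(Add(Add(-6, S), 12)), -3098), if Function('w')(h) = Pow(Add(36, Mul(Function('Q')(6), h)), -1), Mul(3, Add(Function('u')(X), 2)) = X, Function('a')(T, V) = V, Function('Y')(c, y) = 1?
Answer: Rational(-489481, 158) ≈ -3098.0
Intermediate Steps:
Function('u')(X) = Add(-2, Mul(Rational(1, 3), X))
Function('Q')(W) = 1
S = Rational(32, 3) (S = Mul(Add(-2, Mul(Rational(1, 3), 2)), Add(-3, -5)) = Mul(Add(-2, Rational(2, 3)), -8) = Mul(Rational(-4, 3), -8) = Rational(32, 3) ≈ 10.667)
Function('w')(h) = Pow(Add(36, h), -1) (Function('w')(h) = Pow(Add(36, Mul(1, h)), -1) = Pow(Add(36, h), -1))
Add(Function('w')(Add(Add(-6, S), 12)), -3098) = Add(Pow(Add(36, Add(Add(-6, Rational(32, 3)), 12)), -1), -3098) = Add(Pow(Add(36, Add(Rational(14, 3), 12)), -1), -3098) = Add(Pow(Add(36, Rational(50, 3)), -1), -3098) = Add(Pow(Rational(158, 3), -1), -3098) = Add(Rational(3, 158), -3098) = Rational(-489481, 158)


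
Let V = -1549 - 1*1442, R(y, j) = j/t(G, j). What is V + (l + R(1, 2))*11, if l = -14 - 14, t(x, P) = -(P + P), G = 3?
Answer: -6609/2 ≈ -3304.5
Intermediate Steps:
t(x, P) = -2*P
l = -28
R(y, j) = -½ (R(y, j) = j/((-2*j)) = j*(-1/(2*j)) = -½)
V = -2991 (V = -1549 - 1442 = -2991)
V + (l + R(1, 2))*11 = -2991 + (-28 - ½)*11 = -2991 - 57/2*11 = -2991 - 627/2 = -6609/2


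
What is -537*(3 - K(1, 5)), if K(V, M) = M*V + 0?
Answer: 1074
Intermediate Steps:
K(V, M) = M*V
-537*(3 - K(1, 5)) = -537*(3 - 5) = -537*(-2) = 1074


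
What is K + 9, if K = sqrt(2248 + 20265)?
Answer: 9 + sqrt(22513) ≈ 159.04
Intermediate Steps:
K = sqrt(22513) ≈ 150.04
K + 9 = sqrt(22513) + 9 = 9 + sqrt(22513)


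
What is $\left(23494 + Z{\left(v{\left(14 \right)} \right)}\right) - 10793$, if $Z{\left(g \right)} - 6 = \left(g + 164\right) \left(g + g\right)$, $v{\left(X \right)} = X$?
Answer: $17691$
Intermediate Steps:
$Z{\left(g \right)} = 6 + 2 g \left(164 + g\right)$ ($Z{\left(g \right)} = 6 + \left(g + 164\right) \left(g + g\right) = 6 + \left(164 + g\right) 2 g = 6 + 2 g \left(164 + g\right)$)
$\left(23494 + Z{\left(v{\left(14 \right)} \right)}\right) - 10793 = \left(23494 + \left(6 + 2 \cdot 14^{2} + 328 \cdot 14\right)\right) - 10793 = \left(23494 + \left(6 + 2 \cdot 196 + 4592\right)\right) - 10793 = \left(23494 + \left(6 + 392 + 4592\right)\right) - 10793 = \left(23494 + 4990\right) - 10793 = 28484 - 10793 = 17691$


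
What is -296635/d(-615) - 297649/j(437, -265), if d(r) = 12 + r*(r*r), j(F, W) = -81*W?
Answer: -23076426456104/1664312837265 ≈ -13.865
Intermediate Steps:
d(r) = 12 + r³ (d(r) = 12 + r*r² = 12 + r³)
-296635/d(-615) - 297649/j(437, -265) = -296635/(12 + (-615)³) - 297649/((-81*(-265))) = -296635/(12 - 232608375) - 297649/21465 = -296635/(-232608363) - 297649*1/21465 = -296635*(-1/232608363) - 297649/21465 = 296635/232608363 - 297649/21465 = -23076426456104/1664312837265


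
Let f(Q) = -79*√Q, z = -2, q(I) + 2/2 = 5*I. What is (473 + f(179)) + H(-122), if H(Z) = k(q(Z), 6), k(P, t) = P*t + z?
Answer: -3195 - 79*√179 ≈ -4251.9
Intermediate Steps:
q(I) = -1 + 5*I
k(P, t) = -2 + P*t (k(P, t) = P*t - 2 = -2 + P*t)
H(Z) = -8 + 30*Z (H(Z) = -2 + (-1 + 5*Z)*6 = -2 + (-6 + 30*Z) = -8 + 30*Z)
(473 + f(179)) + H(-122) = (473 - 79*√179) + (-8 + 30*(-122)) = (473 - 79*√179) + (-8 - 3660) = (473 - 79*√179) - 3668 = -3195 - 79*√179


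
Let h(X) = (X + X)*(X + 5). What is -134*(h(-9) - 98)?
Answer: 3484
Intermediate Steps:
h(X) = 2*X*(5 + X) (h(X) = (2*X)*(5 + X) = 2*X*(5 + X))
-134*(h(-9) - 98) = -134*(2*(-9)*(5 - 9) - 98) = -134*(2*(-9)*(-4) - 98) = -134*(72 - 98) = -134*(-26) = 3484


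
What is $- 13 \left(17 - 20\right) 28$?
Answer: $1092$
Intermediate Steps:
$- 13 \left(17 - 20\right) 28 = \left(-13\right) \left(-3\right) 28 = 39 \cdot 28 = 1092$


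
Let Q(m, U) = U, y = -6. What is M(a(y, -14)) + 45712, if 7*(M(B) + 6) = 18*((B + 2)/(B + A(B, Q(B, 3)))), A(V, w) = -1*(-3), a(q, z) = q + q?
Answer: 319962/7 ≈ 45709.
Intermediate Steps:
a(q, z) = 2*q
A(V, w) = 3
M(B) = -6 + 18*(2 + B)/(7*(3 + B)) (M(B) = -6 + (18*((B + 2)/(B + 3)))/7 = -6 + (18*((2 + B)/(3 + B)))/7 = -6 + (18*(2 + B)/(3 + B))/7 = -6 + 18*(2 + B)/(7*(3 + B)))
M(a(y, -14)) + 45712 = 6*(-15 - 8*(-6))/(7*(3 + 2*(-6))) + 45712 = 6*(-15 - 4*(-12))/(7*(3 - 12)) + 45712 = (6/7)*(-15 + 48)/(-9) + 45712 = (6/7)*(-⅑)*33 + 45712 = -22/7 + 45712 = 319962/7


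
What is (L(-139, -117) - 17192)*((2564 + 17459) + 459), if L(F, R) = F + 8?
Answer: -354809686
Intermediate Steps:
L(F, R) = 8 + F
(L(-139, -117) - 17192)*((2564 + 17459) + 459) = ((8 - 139) - 17192)*((2564 + 17459) + 459) = (-131 - 17192)*(20023 + 459) = -17323*20482 = -354809686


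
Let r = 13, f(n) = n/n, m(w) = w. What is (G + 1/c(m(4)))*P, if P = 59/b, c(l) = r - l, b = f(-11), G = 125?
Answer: 66434/9 ≈ 7381.6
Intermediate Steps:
f(n) = 1
b = 1
c(l) = 13 - l
P = 59 (P = 59/1 = 59*1 = 59)
(G + 1/c(m(4)))*P = (125 + 1/(13 - 1*4))*59 = (125 + 1/(13 - 4))*59 = (125 + 1/9)*59 = (1126/9)*59 = 66434/9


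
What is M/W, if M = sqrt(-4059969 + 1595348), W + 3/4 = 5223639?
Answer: 4*I*sqrt(2464621)/20894553 ≈ 0.00030054*I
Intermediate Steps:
W = 20894553/4 (W = -3/4 + 5223639 = 20894553/4 ≈ 5.2236e+6)
M = I*sqrt(2464621) (M = sqrt(-2464621) = I*sqrt(2464621) ≈ 1569.9*I)
M/W = (I*sqrt(2464621))/(20894553/4) = (I*sqrt(2464621))*(4/20894553) = 4*I*sqrt(2464621)/20894553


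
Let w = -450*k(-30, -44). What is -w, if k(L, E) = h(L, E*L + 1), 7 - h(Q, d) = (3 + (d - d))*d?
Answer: -1780200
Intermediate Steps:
h(Q, d) = 7 - 3*d (h(Q, d) = 7 - (3 + (d - d))*d = 7 - (3 + 0)*d = 7 - 3*d)
k(L, E) = 4 - 3*E*L (k(L, E) = 7 - 3*(E*L + 1) = 7 - 3*(1 + E*L) = 7 + (-3 - 3*E*L) = 4 - 3*E*L)
w = 1780200 (w = -450*(4 - 3*(-44)*(-30)) = -450*(4 - 3960) = -450*(-3956) = 1780200)
-w = -1*1780200 = -1780200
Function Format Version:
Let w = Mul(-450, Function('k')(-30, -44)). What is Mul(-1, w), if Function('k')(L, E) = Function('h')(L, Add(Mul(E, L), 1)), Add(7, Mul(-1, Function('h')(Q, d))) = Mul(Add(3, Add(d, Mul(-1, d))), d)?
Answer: -1780200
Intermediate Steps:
Function('h')(Q, d) = Add(7, Mul(-3, d)) (Function('h')(Q, d) = Add(7, Mul(-1, Mul(Add(3, Add(d, Mul(-1, d))), d))) = Add(7, Mul(-1, Mul(Add(3, 0), d))) = Add(7, Mul(-1, Mul(3, d))) = Add(7, Mul(-3, d)))
Function('k')(L, E) = Add(4, Mul(-3, E, L)) (Function('k')(L, E) = Add(7, Mul(-3, Add(Mul(E, L), 1))) = Add(7, Mul(-3, Add(1, Mul(E, L)))) = Add(7, Add(-3, Mul(-3, E, L))) = Add(4, Mul(-3, E, L)))
w = 1780200 (w = Mul(-450, Add(4, Mul(-3, -44, -30))) = Mul(-450, Add(4, -3960)) = Mul(-450, -3956) = 1780200)
Mul(-1, w) = Mul(-1, 1780200) = -1780200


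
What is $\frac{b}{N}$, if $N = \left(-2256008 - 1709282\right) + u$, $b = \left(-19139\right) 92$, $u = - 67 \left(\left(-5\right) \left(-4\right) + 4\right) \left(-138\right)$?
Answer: $\frac{880394}{1871693} \approx 0.47037$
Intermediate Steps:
$u = 221904$ ($u = - 67 \left(20 + 4\right) \left(-138\right) = \left(-67\right) 24 \left(-138\right) = \left(-1608\right) \left(-138\right) = 221904$)
$b = -1760788$
$N = -3743386$ ($N = \left(-2256008 - 1709282\right) + 221904 = -3965290 + 221904 = -3743386$)
$\frac{b}{N} = - \frac{1760788}{-3743386} = \left(-1760788\right) \left(- \frac{1}{3743386}\right) = \frac{880394}{1871693}$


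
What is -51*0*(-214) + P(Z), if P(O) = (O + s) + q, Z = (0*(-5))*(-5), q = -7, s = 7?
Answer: 0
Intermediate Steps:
Z = 0 (Z = 0*(-5) = 0)
P(O) = O (P(O) = (O + 7) - 7 = (7 + O) - 7 = O)
-51*0*(-214) + P(Z) = -51*0*(-214) + 0 = 0*(-214) + 0 = 0 + 0 = 0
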